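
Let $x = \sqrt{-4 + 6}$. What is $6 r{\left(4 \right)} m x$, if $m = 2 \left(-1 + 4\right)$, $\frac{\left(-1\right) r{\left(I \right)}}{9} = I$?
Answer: $- 1296 \sqrt{2} \approx -1832.8$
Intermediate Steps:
$r{\left(I \right)} = - 9 I$
$x = \sqrt{2} \approx 1.4142$
$m = 6$ ($m = 2 \cdot 3 = 6$)
$6 r{\left(4 \right)} m x = 6 \left(\left(-9\right) 4\right) 6 \sqrt{2} = 6 \left(-36\right) 6 \sqrt{2} = \left(-216\right) 6 \sqrt{2} = - 1296 \sqrt{2}$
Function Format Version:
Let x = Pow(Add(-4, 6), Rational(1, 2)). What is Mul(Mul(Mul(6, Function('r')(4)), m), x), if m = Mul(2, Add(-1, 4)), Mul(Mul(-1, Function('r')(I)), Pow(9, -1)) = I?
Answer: Mul(-1296, Pow(2, Rational(1, 2))) ≈ -1832.8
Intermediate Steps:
Function('r')(I) = Mul(-9, I)
x = Pow(2, Rational(1, 2)) ≈ 1.4142
m = 6 (m = Mul(2, 3) = 6)
Mul(Mul(Mul(6, Function('r')(4)), m), x) = Mul(Mul(Mul(6, Mul(-9, 4)), 6), Pow(2, Rational(1, 2))) = Mul(Mul(Mul(6, -36), 6), Pow(2, Rational(1, 2))) = Mul(Mul(-216, 6), Pow(2, Rational(1, 2))) = Mul(-1296, Pow(2, Rational(1, 2)))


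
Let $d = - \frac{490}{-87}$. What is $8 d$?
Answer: $\frac{3920}{87} \approx 45.057$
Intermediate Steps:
$d = \frac{490}{87}$ ($d = \left(-490\right) \left(- \frac{1}{87}\right) = \frac{490}{87} \approx 5.6322$)
$8 d = 8 \cdot \frac{490}{87} = \frac{3920}{87}$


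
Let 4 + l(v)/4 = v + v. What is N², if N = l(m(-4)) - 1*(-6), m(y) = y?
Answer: 1764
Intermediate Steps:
l(v) = -16 + 8*v (l(v) = -16 + 4*(v + v) = -16 + 4*(2*v) = -16 + 8*v)
N = -42 (N = (-16 + 8*(-4)) - 1*(-6) = (-16 - 32) + 6 = -48 + 6 = -42)
N² = (-42)² = 1764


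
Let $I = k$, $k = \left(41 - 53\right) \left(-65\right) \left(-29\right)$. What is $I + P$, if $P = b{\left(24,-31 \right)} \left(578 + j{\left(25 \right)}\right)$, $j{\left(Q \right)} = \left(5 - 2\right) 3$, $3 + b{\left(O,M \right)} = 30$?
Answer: $-6771$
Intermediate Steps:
$b{\left(O,M \right)} = 27$ ($b{\left(O,M \right)} = -3 + 30 = 27$)
$j{\left(Q \right)} = 9$ ($j{\left(Q \right)} = 3 \cdot 3 = 9$)
$k = -22620$ ($k = \left(-12\right) \left(-65\right) \left(-29\right) = 780 \left(-29\right) = -22620$)
$I = -22620$
$P = 15849$ ($P = 27 \left(578 + 9\right) = 27 \cdot 587 = 15849$)
$I + P = -22620 + 15849 = -6771$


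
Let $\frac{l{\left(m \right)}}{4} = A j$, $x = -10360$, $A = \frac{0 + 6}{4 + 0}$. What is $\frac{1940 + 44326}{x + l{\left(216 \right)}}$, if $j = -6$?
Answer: $- \frac{23133}{5198} \approx -4.4504$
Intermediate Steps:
$A = \frac{3}{2}$ ($A = \frac{6}{4} = 6 \cdot \frac{1}{4} = \frac{3}{2} \approx 1.5$)
$l{\left(m \right)} = -36$ ($l{\left(m \right)} = 4 \cdot \frac{3}{2} \left(-6\right) = 4 \left(-9\right) = -36$)
$\frac{1940 + 44326}{x + l{\left(216 \right)}} = \frac{1940 + 44326}{-10360 - 36} = \frac{46266}{-10396} = 46266 \left(- \frac{1}{10396}\right) = - \frac{23133}{5198}$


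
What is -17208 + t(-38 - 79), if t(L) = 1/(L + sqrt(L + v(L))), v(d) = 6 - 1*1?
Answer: -237487725/13801 - 4*I*sqrt(7)/13801 ≈ -17208.0 - 0.00076683*I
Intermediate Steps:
v(d) = 5 (v(d) = 6 - 1 = 5)
t(L) = 1/(L + sqrt(5 + L)) (t(L) = 1/(L + sqrt(L + 5)) = 1/(L + sqrt(5 + L)))
-17208 + t(-38 - 79) = -17208 + 1/((-38 - 79) + sqrt(5 + (-38 - 79))) = -17208 + 1/(-117 + sqrt(5 - 117)) = -17208 + 1/(-117 + sqrt(-112)) = -17208 + 1/(-117 + 4*I*sqrt(7))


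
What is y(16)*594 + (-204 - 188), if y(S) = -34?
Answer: -20588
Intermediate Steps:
y(16)*594 + (-204 - 188) = -34*594 + (-204 - 188) = -20196 - 392 = -20588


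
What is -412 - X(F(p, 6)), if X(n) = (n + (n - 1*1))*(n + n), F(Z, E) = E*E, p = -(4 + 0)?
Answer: -5524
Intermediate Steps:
p = -4 (p = -1*4 = -4)
F(Z, E) = E**2
X(n) = 2*n*(-1 + 2*n) (X(n) = (n + (n - 1))*(2*n) = (n + (-1 + n))*(2*n) = (-1 + 2*n)*(2*n) = 2*n*(-1 + 2*n))
-412 - X(F(p, 6)) = -412 - 2*6**2*(-1 + 2*6**2) = -412 - 2*36*(-1 + 2*36) = -412 - 2*36*(-1 + 72) = -412 - 2*36*71 = -412 - 1*5112 = -412 - 5112 = -5524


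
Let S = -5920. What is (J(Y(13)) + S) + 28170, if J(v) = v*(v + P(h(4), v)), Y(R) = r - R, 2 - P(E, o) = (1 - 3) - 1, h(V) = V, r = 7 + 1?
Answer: 22250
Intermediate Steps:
r = 8
P(E, o) = 5 (P(E, o) = 2 - ((1 - 3) - 1) = 2 - (-2 - 1) = 2 - 1*(-3) = 2 + 3 = 5)
Y(R) = 8 - R
J(v) = v*(5 + v) (J(v) = v*(v + 5) = v*(5 + v))
(J(Y(13)) + S) + 28170 = ((8 - 1*13)*(5 + (8 - 1*13)) - 5920) + 28170 = ((8 - 13)*(5 + (8 - 13)) - 5920) + 28170 = (-5*(5 - 5) - 5920) + 28170 = (-5*0 - 5920) + 28170 = (0 - 5920) + 28170 = -5920 + 28170 = 22250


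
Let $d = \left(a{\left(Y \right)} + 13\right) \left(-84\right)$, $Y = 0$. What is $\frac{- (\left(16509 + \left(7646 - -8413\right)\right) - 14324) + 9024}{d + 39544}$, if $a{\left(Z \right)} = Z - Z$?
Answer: $- \frac{2305}{9613} \approx -0.23978$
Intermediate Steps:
$a{\left(Z \right)} = 0$
$d = -1092$ ($d = \left(0 + 13\right) \left(-84\right) = 13 \left(-84\right) = -1092$)
$\frac{- (\left(16509 + \left(7646 - -8413\right)\right) - 14324) + 9024}{d + 39544} = \frac{- (\left(16509 + \left(7646 - -8413\right)\right) - 14324) + 9024}{-1092 + 39544} = \frac{- (\left(16509 + \left(7646 + 8413\right)\right) - 14324) + 9024}{38452} = \left(- (\left(16509 + 16059\right) - 14324) + 9024\right) \frac{1}{38452} = \left(- (32568 - 14324) + 9024\right) \frac{1}{38452} = \left(\left(-1\right) 18244 + 9024\right) \frac{1}{38452} = \left(-18244 + 9024\right) \frac{1}{38452} = \left(-9220\right) \frac{1}{38452} = - \frac{2305}{9613}$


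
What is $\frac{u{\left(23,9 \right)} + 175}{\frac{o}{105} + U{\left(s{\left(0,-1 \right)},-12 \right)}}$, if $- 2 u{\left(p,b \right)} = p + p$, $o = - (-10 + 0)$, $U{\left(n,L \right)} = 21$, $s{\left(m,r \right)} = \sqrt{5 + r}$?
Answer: $\frac{3192}{443} \approx 7.2054$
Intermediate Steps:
$o = 10$ ($o = \left(-1\right) \left(-10\right) = 10$)
$u{\left(p,b \right)} = - p$ ($u{\left(p,b \right)} = - \frac{p + p}{2} = - \frac{2 p}{2} = - p$)
$\frac{u{\left(23,9 \right)} + 175}{\frac{o}{105} + U{\left(s{\left(0,-1 \right)},-12 \right)}} = \frac{\left(-1\right) 23 + 175}{\frac{10}{105} + 21} = \frac{-23 + 175}{10 \cdot \frac{1}{105} + 21} = \frac{152}{\frac{2}{21} + 21} = \frac{152}{\frac{443}{21}} = 152 \cdot \frac{21}{443} = \frac{3192}{443}$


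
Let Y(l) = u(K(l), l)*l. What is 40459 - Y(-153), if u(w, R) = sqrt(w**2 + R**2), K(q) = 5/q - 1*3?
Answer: 40459 + sqrt(548196577) ≈ 63873.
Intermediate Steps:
K(q) = -3 + 5/q (K(q) = 5/q - 3 = -3 + 5/q)
u(w, R) = sqrt(R**2 + w**2)
Y(l) = l*sqrt(l**2 + (-3 + 5/l)**2) (Y(l) = sqrt(l**2 + (-3 + 5/l)**2)*l = l*sqrt(l**2 + (-3 + 5/l)**2))
40459 - Y(-153) = 40459 - (-153)*sqrt(((-153)**4 + (-5 + 3*(-153))**2)/(-153)**2) = 40459 - (-153)*sqrt((547981281 + (-5 - 459)**2)/23409) = 40459 - (-153)*sqrt((547981281 + (-464)**2)/23409) = 40459 - (-153)*sqrt((547981281 + 215296)/23409) = 40459 - (-153)*sqrt((1/23409)*548196577) = 40459 - (-153)*sqrt(548196577/23409) = 40459 - (-153)*sqrt(548196577)/153 = 40459 - (-1)*sqrt(548196577) = 40459 + sqrt(548196577)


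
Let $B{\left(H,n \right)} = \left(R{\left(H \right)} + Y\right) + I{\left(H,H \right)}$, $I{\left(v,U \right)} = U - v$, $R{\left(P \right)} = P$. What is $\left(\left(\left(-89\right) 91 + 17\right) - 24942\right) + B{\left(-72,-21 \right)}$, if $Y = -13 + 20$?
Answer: $-33089$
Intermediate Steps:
$Y = 7$
$B{\left(H,n \right)} = 7 + H$ ($B{\left(H,n \right)} = \left(H + 7\right) + \left(H - H\right) = \left(7 + H\right) + 0 = 7 + H$)
$\left(\left(\left(-89\right) 91 + 17\right) - 24942\right) + B{\left(-72,-21 \right)} = \left(\left(\left(-89\right) 91 + 17\right) - 24942\right) + \left(7 - 72\right) = \left(\left(-8099 + 17\right) - 24942\right) - 65 = \left(-8082 - 24942\right) - 65 = -33024 - 65 = -33089$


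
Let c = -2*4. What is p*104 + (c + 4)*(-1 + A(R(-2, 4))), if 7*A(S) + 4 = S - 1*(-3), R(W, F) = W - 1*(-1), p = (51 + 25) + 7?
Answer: 60460/7 ≈ 8637.1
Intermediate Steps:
c = -8
p = 83 (p = 76 + 7 = 83)
R(W, F) = 1 + W (R(W, F) = W + 1 = 1 + W)
A(S) = -⅐ + S/7 (A(S) = -4/7 + (S - 1*(-3))/7 = -4/7 + (S + 3)/7 = -4/7 + (3 + S)/7 = -4/7 + (3/7 + S/7) = -⅐ + S/7)
p*104 + (c + 4)*(-1 + A(R(-2, 4))) = 83*104 + (-8 + 4)*(-1 + (-⅐ + (1 - 2)/7)) = 8632 - 4*(-1 + (-⅐ + (⅐)*(-1))) = 8632 - 4*(-1 + (-⅐ - ⅐)) = 8632 - 4*(-1 - 2/7) = 8632 - 4*(-9/7) = 8632 + 36/7 = 60460/7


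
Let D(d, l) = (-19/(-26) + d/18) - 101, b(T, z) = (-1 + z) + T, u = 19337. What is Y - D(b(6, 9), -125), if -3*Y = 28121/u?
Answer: 7344119/74178 ≈ 99.007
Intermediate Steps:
b(T, z) = -1 + T + z
Y = -461/951 (Y = -28121/(3*19337) = -1/3*461/317 = -461/951 ≈ -0.48475)
D(d, l) = -2607/26 + d/18 (D(d, l) = (-19*(-1/26) + d*(1/18)) - 101 = (19/26 + d/18) - 101 = -2607/26 + d/18)
Y - D(b(6, 9), -125) = -461/951 - (-2607/26 + (-1 + 6 + 9)/18) = -461/951 - (-2607/26 + (1/18)*14) = -461/951 - (-2607/26 + 7/9) = -461/951 - 1*(-23281/234) = -461/951 + 23281/234 = 7344119/74178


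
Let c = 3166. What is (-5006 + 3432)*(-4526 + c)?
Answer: 2140640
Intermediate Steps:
(-5006 + 3432)*(-4526 + c) = (-5006 + 3432)*(-4526 + 3166) = -1574*(-1360) = 2140640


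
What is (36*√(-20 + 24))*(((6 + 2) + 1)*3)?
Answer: 1944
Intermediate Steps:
(36*√(-20 + 24))*(((6 + 2) + 1)*3) = (36*√4)*((8 + 1)*3) = (36*2)*(9*3) = 72*27 = 1944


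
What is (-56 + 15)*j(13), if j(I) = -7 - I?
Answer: 820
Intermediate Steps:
(-56 + 15)*j(13) = (-56 + 15)*(-7 - 1*13) = -41*(-7 - 13) = -41*(-20) = 820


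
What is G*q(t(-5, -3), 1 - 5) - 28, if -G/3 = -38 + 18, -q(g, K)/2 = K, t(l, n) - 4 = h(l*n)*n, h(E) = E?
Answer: 452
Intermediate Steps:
t(l, n) = 4 + l*n**2 (t(l, n) = 4 + (l*n)*n = 4 + l*n**2)
q(g, K) = -2*K
G = 60 (G = -3*(-38 + 18) = -3*(-20) = 60)
G*q(t(-5, -3), 1 - 5) - 28 = 60*(-2*(1 - 5)) - 28 = 60*(-2*(-4)) - 28 = 60*8 - 28 = 480 - 28 = 452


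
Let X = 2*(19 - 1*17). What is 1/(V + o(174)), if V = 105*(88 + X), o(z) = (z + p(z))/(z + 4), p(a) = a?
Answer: 89/859914 ≈ 0.00010350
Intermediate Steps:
X = 4 (X = 2*(19 - 17) = 2*2 = 4)
o(z) = 2*z/(4 + z) (o(z) = (z + z)/(z + 4) = (2*z)/(4 + z) = 2*z/(4 + z))
V = 9660 (V = 105*(88 + 4) = 105*92 = 9660)
1/(V + o(174)) = 1/(9660 + 2*174/(4 + 174)) = 1/(9660 + 2*174/178) = 1/(9660 + 2*174*(1/178)) = 1/(9660 + 174/89) = 1/(859914/89) = 89/859914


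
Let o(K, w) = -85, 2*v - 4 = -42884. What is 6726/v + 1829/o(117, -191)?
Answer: -3978547/182240 ≈ -21.831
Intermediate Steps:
v = -21440 (v = 2 + (1/2)*(-42884) = 2 - 21442 = -21440)
6726/v + 1829/o(117, -191) = 6726/(-21440) + 1829/(-85) = 6726*(-1/21440) + 1829*(-1/85) = -3363/10720 - 1829/85 = -3978547/182240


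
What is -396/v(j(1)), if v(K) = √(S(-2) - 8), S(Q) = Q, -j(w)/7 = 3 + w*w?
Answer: 198*I*√10/5 ≈ 125.23*I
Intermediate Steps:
j(w) = -21 - 7*w² (j(w) = -7*(3 + w*w) = -7*(3 + w²) = -21 - 7*w²)
v(K) = I*√10 (v(K) = √(-2 - 8) = √(-10) = I*√10)
-396/v(j(1)) = -396*(-I*√10/10) = -(-198)*I*√10/5 = 198*I*√10/5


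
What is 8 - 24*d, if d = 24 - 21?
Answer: -64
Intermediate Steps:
d = 3
8 - 24*d = 8 - 24*3 = 8 - 72 = -64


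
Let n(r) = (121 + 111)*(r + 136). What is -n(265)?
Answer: -93032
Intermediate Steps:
n(r) = 31552 + 232*r (n(r) = 232*(136 + r) = 31552 + 232*r)
-n(265) = -(31552 + 232*265) = -(31552 + 61480) = -1*93032 = -93032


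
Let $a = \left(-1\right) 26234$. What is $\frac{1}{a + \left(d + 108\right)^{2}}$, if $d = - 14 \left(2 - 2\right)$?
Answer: $- \frac{1}{14570} \approx -6.8634 \cdot 10^{-5}$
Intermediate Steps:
$a = -26234$
$d = 0$ ($d = - 14 \left(2 - 2\right) = \left(-14\right) 0 = 0$)
$\frac{1}{a + \left(d + 108\right)^{2}} = \frac{1}{-26234 + \left(0 + 108\right)^{2}} = \frac{1}{-26234 + 108^{2}} = \frac{1}{-26234 + 11664} = \frac{1}{-14570} = - \frac{1}{14570}$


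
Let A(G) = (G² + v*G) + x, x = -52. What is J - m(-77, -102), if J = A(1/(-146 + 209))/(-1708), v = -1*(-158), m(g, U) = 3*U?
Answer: 2074586345/6779052 ≈ 306.03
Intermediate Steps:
v = 158
A(G) = -52 + G² + 158*G (A(G) = (G² + 158*G) - 52 = -52 + G² + 158*G)
J = 196433/6779052 (J = (-52 + (1/(-146 + 209))² + 158/(-146 + 209))/(-1708) = (-52 + (1/63)² + 158/63)*(-1/1708) = (-52 + (1/63)² + 158*(1/63))*(-1/1708) = (-52 + 1/3969 + 158/63)*(-1/1708) = -196433/3969*(-1/1708) = 196433/6779052 ≈ 0.028976)
J - m(-77, -102) = 196433/6779052 - 3*(-102) = 196433/6779052 - 1*(-306) = 196433/6779052 + 306 = 2074586345/6779052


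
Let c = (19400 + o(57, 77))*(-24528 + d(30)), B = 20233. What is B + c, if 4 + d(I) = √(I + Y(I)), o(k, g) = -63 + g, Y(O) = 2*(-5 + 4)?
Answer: -476244015 + 38828*√7 ≈ -4.7614e+8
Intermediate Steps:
Y(O) = -2 (Y(O) = 2*(-1) = -2)
d(I) = -4 + √(-2 + I) (d(I) = -4 + √(I - 2) = -4 + √(-2 + I))
c = -476264248 + 38828*√7 (c = (19400 + (-63 + 77))*(-24528 + (-4 + √(-2 + 30))) = (19400 + 14)*(-24528 + (-4 + √28)) = 19414*(-24528 + (-4 + 2*√7)) = 19414*(-24532 + 2*√7) = -476264248 + 38828*√7 ≈ -4.7616e+8)
B + c = 20233 + (-476264248 + 38828*√7) = -476244015 + 38828*√7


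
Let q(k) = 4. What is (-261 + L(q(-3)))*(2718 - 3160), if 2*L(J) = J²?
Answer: 111826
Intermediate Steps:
L(J) = J²/2
(-261 + L(q(-3)))*(2718 - 3160) = (-261 + (½)*4²)*(2718 - 3160) = (-261 + (½)*16)*(-442) = (-261 + 8)*(-442) = -253*(-442) = 111826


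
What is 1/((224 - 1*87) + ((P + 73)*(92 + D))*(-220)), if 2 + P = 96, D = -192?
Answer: 1/3674137 ≈ 2.7217e-7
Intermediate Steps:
P = 94 (P = -2 + 96 = 94)
1/((224 - 1*87) + ((P + 73)*(92 + D))*(-220)) = 1/((224 - 1*87) + ((94 + 73)*(92 - 192))*(-220)) = 1/((224 - 87) + (167*(-100))*(-220)) = 1/(137 - 16700*(-220)) = 1/(137 + 3674000) = 1/3674137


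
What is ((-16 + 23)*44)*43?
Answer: 13244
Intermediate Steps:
((-16 + 23)*44)*43 = (7*44)*43 = 308*43 = 13244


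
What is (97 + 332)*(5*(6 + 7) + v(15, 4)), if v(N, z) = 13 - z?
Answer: 31746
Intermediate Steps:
(97 + 332)*(5*(6 + 7) + v(15, 4)) = (97 + 332)*(5*(6 + 7) + (13 - 1*4)) = 429*(5*13 + (13 - 4)) = 429*(65 + 9) = 429*74 = 31746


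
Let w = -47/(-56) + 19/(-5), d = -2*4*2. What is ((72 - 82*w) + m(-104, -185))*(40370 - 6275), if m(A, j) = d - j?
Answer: 461844051/28 ≈ 1.6494e+7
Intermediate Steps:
d = -16 (d = -8*2 = -16)
w = -829/280 (w = -47*(-1/56) + 19*(-⅕) = 47/56 - 19/5 = -829/280 ≈ -2.9607)
m(A, j) = -16 - j
((72 - 82*w) + m(-104, -185))*(40370 - 6275) = ((72 - 82*(-829/280)) + (-16 - 1*(-185)))*(40370 - 6275) = ((72 + 33989/140) + (-16 + 185))*34095 = (44069/140 + 169)*34095 = (67729/140)*34095 = 461844051/28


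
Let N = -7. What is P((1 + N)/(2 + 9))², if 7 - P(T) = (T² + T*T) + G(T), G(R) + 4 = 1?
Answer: 1295044/14641 ≈ 88.453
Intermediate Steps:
G(R) = -3 (G(R) = -4 + 1 = -3)
P(T) = 10 - 2*T² (P(T) = 7 - ((T² + T*T) - 3) = 7 - ((T² + T²) - 3) = 7 - (2*T² - 3) = 7 - (-3 + 2*T²) = 7 + (3 - 2*T²) = 10 - 2*T²)
P((1 + N)/(2 + 9))² = (10 - 2*(1 - 7)²/(2 + 9)²)² = (10 - 2*(-6/11)²)² = (10 - 2*36/121)² = (10 - 72/121)² = (1138/121)² = 1295044/14641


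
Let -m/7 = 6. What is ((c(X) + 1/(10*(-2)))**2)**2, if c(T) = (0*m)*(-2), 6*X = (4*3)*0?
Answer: 1/160000 ≈ 6.2500e-6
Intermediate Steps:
m = -42 (m = -7*6 = -42)
X = 0 (X = ((4*3)*0)/6 = (12*0)/6 = (1/6)*0 = 0)
c(T) = 0 (c(T) = (0*(-42))*(-2) = 0*(-2) = 0)
((c(X) + 1/(10*(-2)))**2)**2 = ((0 + 1/(10*(-2)))**2)**2 = ((0 + (1/10)*(-1/2))**2)**2 = ((0 - 1/20)**2)**2 = ((-1/20)**2)**2 = (1/400)**2 = 1/160000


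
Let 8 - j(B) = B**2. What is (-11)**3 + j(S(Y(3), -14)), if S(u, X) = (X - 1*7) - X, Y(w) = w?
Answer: -1372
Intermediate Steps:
S(u, X) = -7 (S(u, X) = (X - 7) - X = (-7 + X) - X = -7)
j(B) = 8 - B**2
(-11)**3 + j(S(Y(3), -14)) = (-11)**3 + (8 - 1*(-7)**2) = -1331 + (8 - 1*49) = -1331 + (8 - 49) = -1331 - 41 = -1372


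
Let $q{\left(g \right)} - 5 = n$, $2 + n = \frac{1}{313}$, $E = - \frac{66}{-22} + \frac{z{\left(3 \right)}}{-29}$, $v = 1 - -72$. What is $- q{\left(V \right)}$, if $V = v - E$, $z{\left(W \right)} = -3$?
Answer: $- \frac{940}{313} \approx -3.0032$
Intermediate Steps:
$v = 73$ ($v = 1 + 72 = 73$)
$E = \frac{90}{29}$ ($E = - \frac{66}{-22} - \frac{3}{-29} = \left(-66\right) \left(- \frac{1}{22}\right) - - \frac{3}{29} = 3 + \frac{3}{29} = \frac{90}{29} \approx 3.1034$)
$V = \frac{2027}{29}$ ($V = 73 - \frac{90}{29} = \frac{2027}{29} \approx 69.896$)
$n = - \frac{625}{313}$ ($n = -2 + \frac{1}{313} = - \frac{625}{313} \approx -1.9968$)
$q{\left(g \right)} = \frac{940}{313}$ ($q{\left(g \right)} = 5 - \frac{625}{313} = \frac{940}{313}$)
$- q{\left(V \right)} = \left(-1\right) \frac{940}{313} = - \frac{940}{313}$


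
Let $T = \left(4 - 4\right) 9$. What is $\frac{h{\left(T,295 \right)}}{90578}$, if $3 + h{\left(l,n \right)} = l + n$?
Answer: $\frac{146}{45289} \approx 0.0032237$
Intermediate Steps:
$T = 0$ ($T = 0 \cdot 9 = 0$)
$h{\left(l,n \right)} = -3 + l + n$ ($h{\left(l,n \right)} = -3 + \left(l + n\right) = -3 + l + n$)
$\frac{h{\left(T,295 \right)}}{90578} = \frac{-3 + 0 + 295}{90578} = 292 \cdot \frac{1}{90578} = \frac{146}{45289}$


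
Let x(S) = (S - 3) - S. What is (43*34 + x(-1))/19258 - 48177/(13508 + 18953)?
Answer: -880432067/625133938 ≈ -1.4084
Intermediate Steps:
x(S) = -3 (x(S) = (-3 + S) - S = -3)
(43*34 + x(-1))/19258 - 48177/(13508 + 18953) = (43*34 - 3)/19258 - 48177/(13508 + 18953) = (1462 - 3)*(1/19258) - 48177/32461 = 1459*(1/19258) - 48177*1/32461 = 1459/19258 - 48177/32461 = -880432067/625133938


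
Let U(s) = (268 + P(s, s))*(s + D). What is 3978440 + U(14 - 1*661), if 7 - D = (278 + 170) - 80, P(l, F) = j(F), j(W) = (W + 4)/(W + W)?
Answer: 2398943440/647 ≈ 3.7078e+6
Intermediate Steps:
j(W) = (4 + W)/(2*W) (j(W) = (4 + W)/((2*W)) = (4 + W)*(1/(2*W)) = (4 + W)/(2*W))
P(l, F) = (4 + F)/(2*F)
D = -361 (D = 7 - ((278 + 170) - 80) = 7 - (448 - 80) = 7 - 1*368 = 7 - 368 = -361)
U(s) = (-361 + s)*(268 + (4 + s)/(2*s)) (U(s) = (268 + (4 + s)/(2*s))*(s - 361) = (268 + (4 + s)/(2*s))*(-361 + s) = (-361 + s)*(268 + (4 + s)/(2*s)))
3978440 + U(14 - 1*661) = 3978440 + (-193853/2 - 722/(14 - 1*661) + 537*(14 - 1*661)/2) = 3978440 + (-193853/2 - 722/(14 - 661) + 537*(14 - 661)/2) = 3978440 + (-193853/2 - 722/(-647) + (537/2)*(-647)) = 3978440 + (-193853/2 - 722*(-1/647) - 347439/2) = 3978440 + (-193853/2 + 722/647 - 347439/2) = 3978440 - 175107240/647 = 2398943440/647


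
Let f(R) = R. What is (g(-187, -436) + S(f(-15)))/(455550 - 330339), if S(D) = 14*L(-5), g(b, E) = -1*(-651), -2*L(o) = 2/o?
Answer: 3269/626055 ≈ 0.0052216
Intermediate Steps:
L(o) = -1/o
g(b, E) = 651
S(D) = 14/5 (S(D) = 14*(-1/(-5)) = 14*(-1*(-1/5)) = 14*(1/5) = 14/5)
(g(-187, -436) + S(f(-15)))/(455550 - 330339) = (651 + 14/5)/(455550 - 330339) = (3269/5)/125211 = (3269/5)*(1/125211) = 3269/626055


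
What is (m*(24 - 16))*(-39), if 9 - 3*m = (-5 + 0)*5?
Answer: -3536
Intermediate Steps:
m = 34/3 (m = 3 - (-5 + 0)*5/3 = 3 - (-5)*5/3 = 3 - ⅓*(-25) = 3 + 25/3 = 34/3 ≈ 11.333)
(m*(24 - 16))*(-39) = (34*(24 - 16)/3)*(-39) = ((34/3)*8)*(-39) = (272/3)*(-39) = -3536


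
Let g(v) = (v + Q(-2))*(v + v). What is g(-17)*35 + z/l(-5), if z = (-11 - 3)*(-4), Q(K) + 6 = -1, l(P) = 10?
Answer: 142828/5 ≈ 28566.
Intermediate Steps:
Q(K) = -7 (Q(K) = -6 - 1 = -7)
z = 56 (z = -14*(-4) = 56)
g(v) = 2*v*(-7 + v) (g(v) = (v - 7)*(v + v) = (-7 + v)*(2*v) = 2*v*(-7 + v))
g(-17)*35 + z/l(-5) = (2*(-17)*(-7 - 17))*35 + 56/10 = (2*(-17)*(-24))*35 + 56*(⅒) = 816*35 + 28/5 = 28560 + 28/5 = 142828/5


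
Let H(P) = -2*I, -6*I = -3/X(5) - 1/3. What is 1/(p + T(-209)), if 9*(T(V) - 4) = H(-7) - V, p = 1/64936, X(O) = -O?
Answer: 26299080/716179549 ≈ 0.036721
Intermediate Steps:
I = -2/45 (I = -(-3/((-1*5)) - 1/3)/6 = -(-3/(-5) - 1*1/3)/6 = -(-3*(-1/5) - 1/3)/6 = -(3/5 - 1/3)/6 = -1/6*4/15 = -2/45 ≈ -0.044444)
H(P) = 4/45 (H(P) = -2*(-2/45) = 4/45)
p = 1/64936 ≈ 1.5400e-5
T(V) = 1624/405 - V/9 (T(V) = 4 + (4/45 - V)/9 = 4 + (4/405 - V/9) = 1624/405 - V/9)
1/(p + T(-209)) = 1/(1/64936 + (1624/405 - 1/9*(-209))) = 1/(1/64936 + (1624/405 + 209/9)) = 1/(1/64936 + 11029/405) = 1/(716179549/26299080) = 26299080/716179549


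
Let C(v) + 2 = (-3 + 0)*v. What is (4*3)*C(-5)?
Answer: 156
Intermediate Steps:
C(v) = -2 - 3*v (C(v) = -2 + (-3 + 0)*v = -2 - 3*v)
(4*3)*C(-5) = (4*3)*(-2 - 3*(-5)) = 12*(-2 + 15) = 12*13 = 156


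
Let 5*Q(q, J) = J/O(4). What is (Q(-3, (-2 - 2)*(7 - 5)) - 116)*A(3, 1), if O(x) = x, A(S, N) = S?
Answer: -1746/5 ≈ -349.20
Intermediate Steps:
Q(q, J) = J/20 (Q(q, J) = (J/4)/5 = J/20)
(Q(-3, (-2 - 2)*(7 - 5)) - 116)*A(3, 1) = (((-2 - 2)*(7 - 5))/20 - 116)*3 = ((-4*2)/20 - 116)*3 = ((1/20)*(-8) - 116)*3 = (-⅖ - 116)*3 = -582/5*3 = -1746/5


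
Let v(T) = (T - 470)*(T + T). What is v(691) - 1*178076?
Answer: 127346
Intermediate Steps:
v(T) = 2*T*(-470 + T) (v(T) = (-470 + T)*(2*T) = 2*T*(-470 + T))
v(691) - 1*178076 = 2*691*(-470 + 691) - 1*178076 = 2*691*221 - 178076 = 305422 - 178076 = 127346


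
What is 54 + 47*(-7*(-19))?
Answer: 6305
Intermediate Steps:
54 + 47*(-7*(-19)) = 54 + 47*133 = 54 + 6251 = 6305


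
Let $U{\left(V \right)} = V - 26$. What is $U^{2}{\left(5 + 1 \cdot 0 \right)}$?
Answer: $441$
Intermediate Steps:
$U{\left(V \right)} = -26 + V$ ($U{\left(V \right)} = V - 26 = -26 + V$)
$U^{2}{\left(5 + 1 \cdot 0 \right)} = \left(-26 + \left(5 + 1 \cdot 0\right)\right)^{2} = \left(-26 + \left(5 + 0\right)\right)^{2} = \left(-26 + 5\right)^{2} = \left(-21\right)^{2} = 441$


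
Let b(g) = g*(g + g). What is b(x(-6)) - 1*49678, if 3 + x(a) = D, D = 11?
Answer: -49550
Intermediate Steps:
x(a) = 8 (x(a) = -3 + 11 = 8)
b(g) = 2*g**2 (b(g) = g*(2*g) = 2*g**2)
b(x(-6)) - 1*49678 = 2*8**2 - 1*49678 = 2*64 - 49678 = 128 - 49678 = -49550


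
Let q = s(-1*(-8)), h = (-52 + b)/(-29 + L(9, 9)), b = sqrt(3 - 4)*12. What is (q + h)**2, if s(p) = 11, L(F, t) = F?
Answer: 923/5 - 408*I/25 ≈ 184.6 - 16.32*I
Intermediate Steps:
b = 12*I (b = sqrt(-1)*12 = I*12 = 12*I ≈ 12.0*I)
h = 13/5 - 3*I/5 (h = (-52 + 12*I)/(-29 + 9) = (-52 + 12*I)/(-20) = (-52 + 12*I)*(-1/20) = 13/5 - 3*I/5 ≈ 2.6 - 0.6*I)
q = 11
(q + h)**2 = (11 + (13/5 - 3*I/5))**2 = (68/5 - 3*I/5)**2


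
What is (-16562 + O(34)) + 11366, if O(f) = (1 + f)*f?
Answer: -4006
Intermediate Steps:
O(f) = f*(1 + f)
(-16562 + O(34)) + 11366 = (-16562 + 34*(1 + 34)) + 11366 = (-16562 + 34*35) + 11366 = (-16562 + 1190) + 11366 = -15372 + 11366 = -4006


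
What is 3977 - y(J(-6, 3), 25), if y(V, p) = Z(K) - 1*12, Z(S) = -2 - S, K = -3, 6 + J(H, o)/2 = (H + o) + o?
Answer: 3988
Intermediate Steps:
J(H, o) = -12 + 2*H + 4*o (J(H, o) = -12 + 2*((H + o) + o) = -12 + 2*(H + 2*o) = -12 + (2*H + 4*o) = -12 + 2*H + 4*o)
y(V, p) = -11 (y(V, p) = (-2 - 1*(-3)) - 1*12 = (-2 + 3) - 12 = 1 - 12 = -11)
3977 - y(J(-6, 3), 25) = 3977 - 1*(-11) = 3977 + 11 = 3988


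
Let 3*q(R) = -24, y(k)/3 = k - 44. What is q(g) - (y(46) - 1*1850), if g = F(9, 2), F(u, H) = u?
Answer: 1836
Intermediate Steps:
y(k) = -132 + 3*k (y(k) = 3*(k - 44) = 3*(-44 + k) = -132 + 3*k)
g = 9
q(R) = -8 (q(R) = (⅓)*(-24) = -8)
q(g) - (y(46) - 1*1850) = -8 - ((-132 + 3*46) - 1*1850) = -8 - ((-132 + 138) - 1850) = -8 - (6 - 1850) = -8 - 1*(-1844) = -8 + 1844 = 1836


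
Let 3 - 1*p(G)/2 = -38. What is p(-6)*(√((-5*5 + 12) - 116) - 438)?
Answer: -35916 + 82*I*√129 ≈ -35916.0 + 931.34*I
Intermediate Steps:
p(G) = 82 (p(G) = 6 - 2*(-38) = 6 + 76 = 82)
p(-6)*(√((-5*5 + 12) - 116) - 438) = 82*(√((-5*5 + 12) - 116) - 438) = 82*(√((-25 + 12) - 116) - 438) = 82*(√(-13 - 116) - 438) = 82*(√(-129) - 438) = 82*(I*√129 - 438) = 82*(-438 + I*√129) = -35916 + 82*I*√129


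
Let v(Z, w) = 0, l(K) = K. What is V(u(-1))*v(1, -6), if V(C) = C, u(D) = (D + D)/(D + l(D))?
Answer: 0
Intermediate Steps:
u(D) = 1 (u(D) = (D + D)/(D + D) = (2*D)/((2*D)) = (2*D)*(1/(2*D)) = 1)
V(u(-1))*v(1, -6) = 1*0 = 0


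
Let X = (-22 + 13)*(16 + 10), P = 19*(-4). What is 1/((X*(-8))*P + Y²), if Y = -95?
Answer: -1/133247 ≈ -7.5049e-6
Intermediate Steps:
P = -76
X = -234 (X = -9*26 = -234)
1/((X*(-8))*P + Y²) = 1/(-234*(-8)*(-76) + (-95)²) = 1/(1872*(-76) + 9025) = 1/(-142272 + 9025) = 1/(-133247) = -1/133247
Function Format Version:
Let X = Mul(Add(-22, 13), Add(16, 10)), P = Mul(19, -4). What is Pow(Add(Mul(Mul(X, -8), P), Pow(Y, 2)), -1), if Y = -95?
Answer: Rational(-1, 133247) ≈ -7.5049e-6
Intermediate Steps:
P = -76
X = -234 (X = Mul(-9, 26) = -234)
Pow(Add(Mul(Mul(X, -8), P), Pow(Y, 2)), -1) = Pow(Add(Mul(Mul(-234, -8), -76), Pow(-95, 2)), -1) = Pow(Add(Mul(1872, -76), 9025), -1) = Pow(Add(-142272, 9025), -1) = Pow(-133247, -1) = Rational(-1, 133247)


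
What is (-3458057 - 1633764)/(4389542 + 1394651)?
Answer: -5091821/5784193 ≈ -0.88030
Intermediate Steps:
(-3458057 - 1633764)/(4389542 + 1394651) = -5091821/5784193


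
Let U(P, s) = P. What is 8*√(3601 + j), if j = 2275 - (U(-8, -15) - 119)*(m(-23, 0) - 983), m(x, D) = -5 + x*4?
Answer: 16*I*√32821 ≈ 2898.7*I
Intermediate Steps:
m(x, D) = -5 + 4*x
j = -134885 (j = 2275 - (-8 - 119)*((-5 + 4*(-23)) - 983) = 2275 - (-127)*((-5 - 92) - 983) = 2275 - (-127)*(-97 - 983) = 2275 - (-127)*(-1080) = 2275 - 1*137160 = 2275 - 137160 = -134885)
8*√(3601 + j) = 8*√(3601 - 134885) = 8*√(-131284) = 8*(2*I*√32821) = 16*I*√32821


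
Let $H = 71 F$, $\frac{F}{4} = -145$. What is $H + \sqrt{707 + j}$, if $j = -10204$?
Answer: $-41180 + i \sqrt{9497} \approx -41180.0 + 97.453 i$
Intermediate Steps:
$F = -580$ ($F = 4 \left(-145\right) = -580$)
$H = -41180$ ($H = 71 \left(-580\right) = -41180$)
$H + \sqrt{707 + j} = -41180 + \sqrt{707 - 10204} = -41180 + \sqrt{-9497} = -41180 + i \sqrt{9497}$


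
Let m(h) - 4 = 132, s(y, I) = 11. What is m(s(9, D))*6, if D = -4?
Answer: 816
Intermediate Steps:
m(h) = 136 (m(h) = 4 + 132 = 136)
m(s(9, D))*6 = 136*6 = 816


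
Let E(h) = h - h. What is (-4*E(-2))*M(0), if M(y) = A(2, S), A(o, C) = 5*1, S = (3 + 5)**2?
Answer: 0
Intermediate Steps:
S = 64 (S = 8**2 = 64)
A(o, C) = 5
M(y) = 5
E(h) = 0
(-4*E(-2))*M(0) = -4*0*5 = 0*5 = 0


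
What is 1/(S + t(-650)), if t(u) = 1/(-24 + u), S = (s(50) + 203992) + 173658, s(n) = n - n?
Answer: 674/254536099 ≈ 2.6480e-6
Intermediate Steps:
s(n) = 0
S = 377650 (S = (0 + 203992) + 173658 = 203992 + 173658 = 377650)
1/(S + t(-650)) = 1/(377650 + 1/(-24 - 650)) = 1/(377650 + 1/(-674)) = 1/(377650 - 1/674) = 1/(254536099/674) = 674/254536099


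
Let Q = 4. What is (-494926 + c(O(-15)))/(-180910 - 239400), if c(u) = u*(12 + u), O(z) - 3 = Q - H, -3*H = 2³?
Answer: 4452449/3782790 ≈ 1.1770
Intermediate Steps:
H = -8/3 (H = -⅓*2³ = -⅓*8 = -8/3 ≈ -2.6667)
O(z) = 29/3 (O(z) = 3 + (4 - 1*(-8/3)) = 3 + (4 + 8/3) = 3 + 20/3 = 29/3)
(-494926 + c(O(-15)))/(-180910 - 239400) = (-494926 + 29*(12 + 29/3)/3)/(-180910 - 239400) = (-494926 + (29/3)*(65/3))/(-420310) = (-494926 + 1885/9)*(-1/420310) = -4452449/9*(-1/420310) = 4452449/3782790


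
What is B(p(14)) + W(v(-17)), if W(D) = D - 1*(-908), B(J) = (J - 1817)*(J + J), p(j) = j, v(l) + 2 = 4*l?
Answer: -49646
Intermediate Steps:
v(l) = -2 + 4*l
B(J) = 2*J*(-1817 + J) (B(J) = (-1817 + J)*(2*J) = 2*J*(-1817 + J))
W(D) = 908 + D (W(D) = D + 908 = 908 + D)
B(p(14)) + W(v(-17)) = 2*14*(-1817 + 14) + (908 + (-2 + 4*(-17))) = 2*14*(-1803) + (908 + (-2 - 68)) = -50484 + (908 - 70) = -50484 + 838 = -49646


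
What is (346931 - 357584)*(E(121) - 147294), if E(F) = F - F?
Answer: 1569122982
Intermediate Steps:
E(F) = 0
(346931 - 357584)*(E(121) - 147294) = (346931 - 357584)*(0 - 147294) = -10653*(-147294) = 1569122982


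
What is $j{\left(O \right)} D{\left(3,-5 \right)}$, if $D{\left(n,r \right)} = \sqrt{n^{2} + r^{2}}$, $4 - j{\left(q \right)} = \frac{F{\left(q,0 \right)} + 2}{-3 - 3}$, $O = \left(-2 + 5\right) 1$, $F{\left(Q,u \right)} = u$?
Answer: $\frac{13 \sqrt{34}}{3} \approx 25.267$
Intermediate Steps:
$O = 3$ ($O = 3 \cdot 1 = 3$)
$j{\left(q \right)} = \frac{13}{3}$ ($j{\left(q \right)} = 4 - \frac{0 + 2}{-3 - 3} = 4 - \frac{2}{-6} = 4 - 2 \left(- \frac{1}{6}\right) = 4 - - \frac{1}{3} = 4 + \frac{1}{3} = \frac{13}{3}$)
$j{\left(O \right)} D{\left(3,-5 \right)} = \frac{13 \sqrt{3^{2} + \left(-5\right)^{2}}}{3} = \frac{13 \sqrt{9 + 25}}{3} = \frac{13 \sqrt{34}}{3}$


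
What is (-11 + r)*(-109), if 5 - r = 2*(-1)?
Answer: 436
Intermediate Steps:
r = 7 (r = 5 - 2*(-1) = 5 - 1*(-2) = 5 + 2 = 7)
(-11 + r)*(-109) = (-11 + 7)*(-109) = -4*(-109) = 436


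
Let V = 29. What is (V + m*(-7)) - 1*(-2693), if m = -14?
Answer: 2820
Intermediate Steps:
(V + m*(-7)) - 1*(-2693) = (29 - 14*(-7)) - 1*(-2693) = (29 + 98) + 2693 = 127 + 2693 = 2820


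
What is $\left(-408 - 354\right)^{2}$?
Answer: $580644$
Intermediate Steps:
$\left(-408 - 354\right)^{2} = \left(-762\right)^{2} = 580644$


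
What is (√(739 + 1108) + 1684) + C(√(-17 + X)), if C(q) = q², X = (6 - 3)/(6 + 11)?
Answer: 28342/17 + √1847 ≈ 1710.2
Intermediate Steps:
X = 3/17 ≈ 0.17647
(√(739 + 1108) + 1684) + C(√(-17 + X)) = (√(739 + 1108) + 1684) + (√(-17 + 3/17))² = (√1847 + 1684) + (√(-286/17))² = (1684 + √1847) + (I*√4862/17)² = (1684 + √1847) - 286/17 = 28342/17 + √1847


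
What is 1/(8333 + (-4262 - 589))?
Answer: 1/3482 ≈ 0.00028719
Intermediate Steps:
1/(8333 + (-4262 - 589)) = 1/(8333 - 4851) = 1/3482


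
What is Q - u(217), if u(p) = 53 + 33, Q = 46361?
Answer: 46275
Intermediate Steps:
u(p) = 86
Q - u(217) = 46361 - 1*86 = 46361 - 86 = 46275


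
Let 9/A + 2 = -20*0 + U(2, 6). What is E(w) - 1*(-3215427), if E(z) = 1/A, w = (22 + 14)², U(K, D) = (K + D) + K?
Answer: 28938851/9 ≈ 3.2154e+6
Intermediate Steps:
U(K, D) = D + 2*K (U(K, D) = (D + K) + K = D + 2*K)
w = 1296 (w = 36² = 1296)
A = 9/8 (A = 9/(-2 + (-20*0 + (6 + 2*2))) = 9/(-2 + (0 + (6 + 4))) = 9/(-2 + (0 + 10)) = 9/(-2 + 10) = 9/8 ≈ 1.1250)
E(z) = 8/9 (E(z) = 1/(9/8) = 8/9)
E(w) - 1*(-3215427) = 8/9 - 1*(-3215427) = 8/9 + 3215427 = 28938851/9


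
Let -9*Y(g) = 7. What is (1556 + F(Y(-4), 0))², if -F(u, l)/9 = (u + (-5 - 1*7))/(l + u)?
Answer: 97160449/49 ≈ 1.9829e+6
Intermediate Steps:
Y(g) = -7/9 (Y(g) = -⅑*7 = -7/9)
F(u, l) = -9*(-12 + u)/(l + u) (F(u, l) = -9*(u + (-5 - 1*7))/(l + u) = -9*(u + (-5 - 7))/(l + u) = -9*(u - 12)/(l + u) = -9*(-12 + u)/(l + u))
(1556 + F(Y(-4), 0))² = (1556 + 9*(12 - 1*(-7/9))/(0 - 7/9))² = (1556 + 9*(12 + 7/9)/(-7/9))² = (1556 + 9*(-9/7)*(115/9))² = (1556 - 1035/7)² = (9857/7)² = 97160449/49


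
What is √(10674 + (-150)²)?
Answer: 3*√3686 ≈ 182.14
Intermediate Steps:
√(10674 + (-150)²) = √(10674 + 22500) = √33174 = 3*√3686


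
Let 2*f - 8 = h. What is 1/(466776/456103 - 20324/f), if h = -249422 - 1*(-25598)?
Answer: 12760393631/15376451495 ≈ 0.82987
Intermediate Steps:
h = -223824 (h = -249422 + 25598 = -223824)
f = -111908 (f = 4 + (1/2)*(-223824) = 4 - 111912 = -111908)
1/(466776/456103 - 20324/f) = 1/(466776/456103 - 20324/(-111908)) = 1/(466776*(1/456103) - 20324*(-1/111908)) = 1/(466776/456103 + 5081/27977) = 1/(15376451495/12760393631) = 12760393631/15376451495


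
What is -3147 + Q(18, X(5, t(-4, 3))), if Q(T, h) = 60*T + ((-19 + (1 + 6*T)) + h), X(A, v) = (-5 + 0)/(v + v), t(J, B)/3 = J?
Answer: -47443/24 ≈ -1976.8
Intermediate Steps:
t(J, B) = 3*J
X(A, v) = -5/(2*v) (X(A, v) = -5*1/(2*v) = -5/(2*v))
Q(T, h) = -18 + h + 66*T (Q(T, h) = 60*T + ((-18 + 6*T) + h) = 60*T + (-18 + h + 6*T) = -18 + h + 66*T)
-3147 + Q(18, X(5, t(-4, 3))) = -3147 + (-18 - 5/(2*(3*(-4))) + 66*18) = -3147 + (-18 - 5/2/(-12) + 1188) = -3147 + (-18 - 5/2*(-1/12) + 1188) = -3147 + (-18 + 5/24 + 1188) = -3147 + 28085/24 = -47443/24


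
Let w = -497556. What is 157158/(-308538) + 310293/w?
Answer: -1073654861/947623044 ≈ -1.1330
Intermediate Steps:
157158/(-308538) + 310293/w = 157158/(-308538) + 310293/(-497556) = 157158*(-1/308538) + 310293*(-1/497556) = -8731/17141 - 34477/55284 = -1073654861/947623044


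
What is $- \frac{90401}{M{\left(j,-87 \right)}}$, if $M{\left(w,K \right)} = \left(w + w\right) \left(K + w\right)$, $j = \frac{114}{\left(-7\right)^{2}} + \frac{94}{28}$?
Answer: $\frac{434105602}{4438733} \approx 97.799$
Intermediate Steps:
$j = \frac{557}{98}$ ($j = \frac{114}{49} + 94 \cdot \frac{1}{28} = 114 \cdot \frac{1}{49} + \frac{47}{14} = \frac{114}{49} + \frac{47}{14} = \frac{557}{98} \approx 5.6837$)
$M{\left(w,K \right)} = 2 w \left(K + w\right)$
$- \frac{90401}{M{\left(j,-87 \right)}} = - \frac{90401}{2 \cdot \frac{557}{98} \left(-87 + \frac{557}{98}\right)} = - \frac{90401}{2 \cdot \frac{557}{98} \left(- \frac{7969}{98}\right)} = - \frac{90401}{- \frac{4438733}{4802}} = \left(-90401\right) \left(- \frac{4802}{4438733}\right) = \frac{434105602}{4438733}$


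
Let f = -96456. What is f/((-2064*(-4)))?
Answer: -4019/344 ≈ -11.683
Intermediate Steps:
f/((-2064*(-4))) = -96456/((-2064*(-4))) = -96456/8256 = -96456*1/8256 = -4019/344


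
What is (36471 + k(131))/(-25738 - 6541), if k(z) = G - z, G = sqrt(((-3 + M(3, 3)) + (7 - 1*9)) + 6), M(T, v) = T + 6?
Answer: -36340/32279 - sqrt(10)/32279 ≈ -1.1259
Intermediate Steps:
M(T, v) = 6 + T
G = sqrt(10) (G = sqrt(((-3 + (6 + 3)) + (7 - 1*9)) + 6) = sqrt(((-3 + 9) + (7 - 9)) + 6) = sqrt((6 - 2) + 6) = sqrt(4 + 6) = sqrt(10) ≈ 3.1623)
k(z) = sqrt(10) - z
(36471 + k(131))/(-25738 - 6541) = (36471 + (sqrt(10) - 1*131))/(-25738 - 6541) = (36471 + (sqrt(10) - 131))/(-32279) = (36471 + (-131 + sqrt(10)))*(-1/32279) = (36340 + sqrt(10))*(-1/32279) = -36340/32279 - sqrt(10)/32279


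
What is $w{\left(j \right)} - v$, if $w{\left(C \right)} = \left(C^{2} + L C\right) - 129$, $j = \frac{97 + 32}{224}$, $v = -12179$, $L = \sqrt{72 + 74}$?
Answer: $\frac{604637441}{50176} + \frac{129 \sqrt{146}}{224} \approx 12057.0$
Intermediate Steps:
$L = \sqrt{146} \approx 12.083$
$j = \frac{129}{224}$ ($j = 129 \cdot \frac{1}{224} = \frac{129}{224} \approx 0.57589$)
$w{\left(C \right)} = -129 + C^{2} + C \sqrt{146}$ ($w{\left(C \right)} = \left(C^{2} + \sqrt{146} C\right) - 129 = \left(C^{2} + C \sqrt{146}\right) - 129 = -129 + C^{2} + C \sqrt{146}$)
$w{\left(j \right)} - v = \left(-129 + \left(\frac{129}{224}\right)^{2} + \frac{129 \sqrt{146}}{224}\right) - -12179 = \left(-129 + \frac{16641}{50176} + \frac{129 \sqrt{146}}{224}\right) + 12179 = \left(- \frac{6456063}{50176} + \frac{129 \sqrt{146}}{224}\right) + 12179 = \frac{604637441}{50176} + \frac{129 \sqrt{146}}{224}$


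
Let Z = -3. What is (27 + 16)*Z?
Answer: -129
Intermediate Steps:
(27 + 16)*Z = (27 + 16)*(-3) = 43*(-3) = -129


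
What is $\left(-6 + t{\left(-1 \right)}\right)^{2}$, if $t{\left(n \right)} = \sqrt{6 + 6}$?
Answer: $48 - 24 \sqrt{3} \approx 6.4308$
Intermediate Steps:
$t{\left(n \right)} = 2 \sqrt{3}$ ($t{\left(n \right)} = \sqrt{12} = 2 \sqrt{3}$)
$\left(-6 + t{\left(-1 \right)}\right)^{2} = \left(-6 + 2 \sqrt{3}\right)^{2}$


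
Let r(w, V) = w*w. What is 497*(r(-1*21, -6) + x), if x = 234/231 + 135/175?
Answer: 12103512/55 ≈ 2.2006e+5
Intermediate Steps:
r(w, V) = w**2
x = 687/385 (x = 234*(1/231) + 135*(1/175) = 78/77 + 27/35 = 687/385 ≈ 1.7844)
497*(r(-1*21, -6) + x) = 497*((-1*21)**2 + 687/385) = 497*((-21)**2 + 687/385) = 497*(441 + 687/385) = 497*(170472/385) = 12103512/55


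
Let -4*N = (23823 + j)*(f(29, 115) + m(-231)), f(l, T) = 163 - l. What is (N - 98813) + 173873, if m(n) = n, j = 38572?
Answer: 6352555/4 ≈ 1.5881e+6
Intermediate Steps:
N = 6052315/4 (N = -(23823 + 38572)*((163 - 1*29) - 231)/4 = -62395*((163 - 29) - 231)/4 = -62395*(134 - 231)/4 = -62395*(-97)/4 = -¼*(-6052315) = 6052315/4 ≈ 1.5131e+6)
(N - 98813) + 173873 = (6052315/4 - 98813) + 173873 = 5657063/4 + 173873 = 6352555/4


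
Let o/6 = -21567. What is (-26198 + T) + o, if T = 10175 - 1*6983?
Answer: -152408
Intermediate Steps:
o = -129402 (o = 6*(-21567) = -129402)
T = 3192 (T = 10175 - 6983 = 3192)
(-26198 + T) + o = (-26198 + 3192) - 129402 = -23006 - 129402 = -152408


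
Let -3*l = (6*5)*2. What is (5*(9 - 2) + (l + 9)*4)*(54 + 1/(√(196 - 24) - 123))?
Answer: -7267995/14957 + 18*√43/14957 ≈ -485.92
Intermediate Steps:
l = -20 (l = -6*5*2/3 = -10*2 = -⅓*60 = -20)
(5*(9 - 2) + (l + 9)*4)*(54 + 1/(√(196 - 24) - 123)) = (5*(9 - 2) + (-20 + 9)*4)*(54 + 1/(√(196 - 24) - 123)) = (5*7 - 11*4)*(54 + 1/(√172 - 123)) = (35 - 44)*(54 + 1/(2*√43 - 123)) = -9*(54 + 1/(-123 + 2*√43)) = -486 - 9/(-123 + 2*√43)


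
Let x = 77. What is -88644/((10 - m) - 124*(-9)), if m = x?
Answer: -88644/1049 ≈ -84.503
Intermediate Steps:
m = 77
-88644/((10 - m) - 124*(-9)) = -88644/((10 - 1*77) - 124*(-9)) = -88644/((10 - 77) + 1116) = -88644/(-67 + 1116) = -88644/1049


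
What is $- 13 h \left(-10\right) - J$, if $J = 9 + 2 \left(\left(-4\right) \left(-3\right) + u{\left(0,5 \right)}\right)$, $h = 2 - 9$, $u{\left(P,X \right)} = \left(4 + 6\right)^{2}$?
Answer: $-1143$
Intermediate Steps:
$u{\left(P,X \right)} = 100$ ($u{\left(P,X \right)} = 10^{2} = 100$)
$h = -7$ ($h = 2 - 9 = -7$)
$J = 233$ ($J = 9 + 2 \left(\left(-4\right) \left(-3\right) + 100\right) = 9 + 2 \left(12 + 100\right) = 9 + 2 \cdot 112 = 9 + 224 = 233$)
$- 13 h \left(-10\right) - J = \left(-13\right) \left(-7\right) \left(-10\right) - 233 = 91 \left(-10\right) - 233 = -910 - 233 = -1143$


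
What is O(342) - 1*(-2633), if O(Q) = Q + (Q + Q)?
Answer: 3659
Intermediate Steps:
O(Q) = 3*Q (O(Q) = Q + 2*Q = 3*Q)
O(342) - 1*(-2633) = 3*342 - 1*(-2633) = 1026 + 2633 = 3659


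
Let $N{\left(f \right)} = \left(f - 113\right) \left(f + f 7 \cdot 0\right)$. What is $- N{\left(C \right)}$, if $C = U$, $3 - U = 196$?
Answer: $-59058$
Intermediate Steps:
$U = -193$ ($U = 3 - 196 = -193$)
$C = -193$
$N{\left(f \right)} = f \left(-113 + f\right)$ ($N{\left(f \right)} = \left(-113 + f\right) \left(f + 7 f 0\right) = \left(-113 + f\right) \left(f + 0\right) = \left(-113 + f\right) f = f \left(-113 + f\right)$)
$- N{\left(C \right)} = - \left(-193\right) \left(-113 - 193\right) = - \left(-193\right) \left(-306\right) = \left(-1\right) 59058 = -59058$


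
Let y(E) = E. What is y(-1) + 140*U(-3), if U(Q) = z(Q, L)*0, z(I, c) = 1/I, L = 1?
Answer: -1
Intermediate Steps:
U(Q) = 0 (U(Q) = 0/Q = 0)
y(-1) + 140*U(-3) = -1 + 140*0 = -1 + 0 = -1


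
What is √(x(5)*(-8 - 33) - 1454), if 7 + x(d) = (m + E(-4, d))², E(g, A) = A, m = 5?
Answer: I*√5267 ≈ 72.574*I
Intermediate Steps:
x(d) = -7 + (5 + d)²
√(x(5)*(-8 - 33) - 1454) = √((-7 + (5 + 5)²)*(-8 - 33) - 1454) = √((-7 + 10²)*(-41) - 1454) = √((-7 + 100)*(-41) - 1454) = √(93*(-41) - 1454) = √(-3813 - 1454) = √(-5267) = I*√5267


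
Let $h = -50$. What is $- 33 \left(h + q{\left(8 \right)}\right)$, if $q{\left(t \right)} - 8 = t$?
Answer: $1122$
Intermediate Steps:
$q{\left(t \right)} = 8 + t$
$- 33 \left(h + q{\left(8 \right)}\right) = - 33 \left(-50 + \left(8 + 8\right)\right) = - 33 \left(-50 + 16\right) = \left(-33\right) \left(-34\right) = 1122$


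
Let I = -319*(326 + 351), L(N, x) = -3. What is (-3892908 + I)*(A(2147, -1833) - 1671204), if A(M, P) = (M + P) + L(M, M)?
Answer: 6865483791803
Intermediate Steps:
A(M, P) = -3 + M + P (A(M, P) = (M + P) - 3 = -3 + M + P)
I = -215963 (I = -319*677 = -215963)
(-3892908 + I)*(A(2147, -1833) - 1671204) = (-3892908 - 215963)*((-3 + 2147 - 1833) - 1671204) = -4108871*(311 - 1671204) = -4108871*(-1670893) = 6865483791803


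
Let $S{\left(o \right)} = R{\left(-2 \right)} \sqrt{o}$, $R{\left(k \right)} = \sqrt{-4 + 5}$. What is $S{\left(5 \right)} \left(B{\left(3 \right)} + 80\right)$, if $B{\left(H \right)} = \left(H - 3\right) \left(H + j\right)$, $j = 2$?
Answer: $80 \sqrt{5} \approx 178.89$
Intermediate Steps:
$R{\left(k \right)} = 1$ ($R{\left(k \right)} = \sqrt{1} = 1$)
$S{\left(o \right)} = \sqrt{o}$ ($S{\left(o \right)} = 1 \sqrt{o} = \sqrt{o}$)
$B{\left(H \right)} = \left(-3 + H\right) \left(2 + H\right)$ ($B{\left(H \right)} = \left(H - 3\right) \left(H + 2\right) = \left(-3 + H\right) \left(2 + H\right)$)
$S{\left(5 \right)} \left(B{\left(3 \right)} + 80\right) = \sqrt{5} \left(\left(-6 + 3^{2} - 3\right) + 80\right) = \sqrt{5} \left(\left(-6 + 9 - 3\right) + 80\right) = \sqrt{5} \left(0 + 80\right) = \sqrt{5} \cdot 80 = 80 \sqrt{5}$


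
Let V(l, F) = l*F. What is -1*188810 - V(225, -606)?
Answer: -52460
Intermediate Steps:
V(l, F) = F*l
-1*188810 - V(225, -606) = -1*188810 - (-606)*225 = -188810 - 1*(-136350) = -188810 + 136350 = -52460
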